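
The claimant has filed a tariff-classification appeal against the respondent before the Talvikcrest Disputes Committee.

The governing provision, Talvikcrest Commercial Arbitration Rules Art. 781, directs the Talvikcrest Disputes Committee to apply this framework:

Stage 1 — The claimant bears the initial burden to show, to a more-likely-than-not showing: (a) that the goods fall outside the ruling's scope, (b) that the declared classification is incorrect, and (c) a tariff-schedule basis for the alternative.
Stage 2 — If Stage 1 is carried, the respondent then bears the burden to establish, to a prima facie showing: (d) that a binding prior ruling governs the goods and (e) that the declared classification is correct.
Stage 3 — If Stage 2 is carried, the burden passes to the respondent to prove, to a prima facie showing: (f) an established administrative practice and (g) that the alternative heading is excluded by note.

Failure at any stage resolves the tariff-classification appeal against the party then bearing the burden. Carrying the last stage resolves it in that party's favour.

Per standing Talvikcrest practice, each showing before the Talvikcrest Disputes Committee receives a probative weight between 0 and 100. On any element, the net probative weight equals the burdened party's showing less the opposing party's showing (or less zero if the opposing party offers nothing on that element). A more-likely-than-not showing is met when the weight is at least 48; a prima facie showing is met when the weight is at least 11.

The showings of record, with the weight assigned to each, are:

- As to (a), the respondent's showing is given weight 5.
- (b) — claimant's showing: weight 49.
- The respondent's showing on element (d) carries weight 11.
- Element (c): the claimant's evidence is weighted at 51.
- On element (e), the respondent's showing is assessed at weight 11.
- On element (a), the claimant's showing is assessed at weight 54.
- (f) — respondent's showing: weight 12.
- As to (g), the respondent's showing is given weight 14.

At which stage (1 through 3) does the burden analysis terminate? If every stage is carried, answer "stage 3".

stage 3

At Stage 1 the claimant must meet a more-likely-than-not showing (weight is at least 48): on (a) the weight is 54 less the opposing 5 gives net 49, ≥ 48, so (a) meets the standard; on (b) the weight is 49, ≥ 48, so (b) meets the standard; on (c) the weight is 51, ≥ 48, so (c) meets the standard.
  Stage 1 carried; the burden shifts to the respondent.
At Stage 2 the respondent must meet a prima facie showing (weight is at least 11): on (d) the weight is 11, which does reach 11, so (d) meets the standard; on (e) the weight is 11, ≥ 11, so (e) meets the standard.
  Stage 2 carried; the burden remains with the respondent.
At Stage 3 the respondent must meet a prima facie showing (weight is at least 11): on (f) the weight is 12, ≥ 11, so (f) meets the standard; on (g) the weight is 14, ≥ 11, so (g) meets the standard.
  The respondent carries the last stage.
All stages carried — the respondent prevails.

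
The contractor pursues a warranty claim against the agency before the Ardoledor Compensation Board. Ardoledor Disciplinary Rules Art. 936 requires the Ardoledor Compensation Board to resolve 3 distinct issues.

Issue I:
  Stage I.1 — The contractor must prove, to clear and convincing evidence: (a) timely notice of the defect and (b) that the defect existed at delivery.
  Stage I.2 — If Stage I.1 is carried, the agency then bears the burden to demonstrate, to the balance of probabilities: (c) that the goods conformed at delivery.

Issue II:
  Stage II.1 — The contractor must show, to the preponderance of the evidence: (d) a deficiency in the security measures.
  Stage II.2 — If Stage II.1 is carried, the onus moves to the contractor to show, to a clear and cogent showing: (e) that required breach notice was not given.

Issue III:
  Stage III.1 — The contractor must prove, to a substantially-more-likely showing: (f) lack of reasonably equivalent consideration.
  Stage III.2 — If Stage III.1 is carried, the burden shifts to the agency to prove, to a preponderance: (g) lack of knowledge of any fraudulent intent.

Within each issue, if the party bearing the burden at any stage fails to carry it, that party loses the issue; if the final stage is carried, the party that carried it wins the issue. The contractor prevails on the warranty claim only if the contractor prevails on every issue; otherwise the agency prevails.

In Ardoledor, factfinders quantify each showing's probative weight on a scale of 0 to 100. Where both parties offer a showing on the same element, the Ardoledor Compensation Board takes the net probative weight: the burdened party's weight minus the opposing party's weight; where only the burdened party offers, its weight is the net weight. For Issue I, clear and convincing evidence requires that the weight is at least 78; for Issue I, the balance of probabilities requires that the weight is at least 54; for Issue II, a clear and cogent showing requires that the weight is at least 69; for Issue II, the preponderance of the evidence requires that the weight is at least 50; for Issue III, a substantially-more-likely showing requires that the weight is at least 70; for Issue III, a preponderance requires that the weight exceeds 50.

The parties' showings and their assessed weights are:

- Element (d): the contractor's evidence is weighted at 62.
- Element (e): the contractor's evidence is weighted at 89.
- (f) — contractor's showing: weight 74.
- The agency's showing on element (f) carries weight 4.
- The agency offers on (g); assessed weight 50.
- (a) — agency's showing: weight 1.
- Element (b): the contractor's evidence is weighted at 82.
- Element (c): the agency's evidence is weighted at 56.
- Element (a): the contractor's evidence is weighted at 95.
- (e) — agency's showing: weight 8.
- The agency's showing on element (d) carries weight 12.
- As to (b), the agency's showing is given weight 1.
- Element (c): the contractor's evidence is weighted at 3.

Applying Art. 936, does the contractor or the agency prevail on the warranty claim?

contractor

— Issue I —
At Stage I.1 the contractor must meet clear and convincing evidence (weight is at least 78): on (a) the weight is 95 less the opposing 1 gives net 94, which does reach 78, so (a) meets the standard; on (b) the weight is 82 less the opposing 1 gives net 81, ≥ 78, so (b) meets the standard.
  All elements met. The burden passes to the agency.
At Stage I.2 the agency must meet the balance of probabilities (weight is at least 54): on (c) the weight is 56 less the opposing 3 gives net 53, < 54, so (c) does not meet the standard.
  The agency does not carry Stage I.2.
The analysis ends at Stage I.2; the contractor prevails on this issue.
— Issue II —
Stage II.1 (contractor, the preponderance of the evidence, weight is at least 50): (d) net 62−12=50 ≥ 50 — meets.
  Stage II.1 carried; the burden remains with the contractor.
Stage II.2 (contractor, a clear and cogent showing, weight is at least 69): (e) net 89−8=81 ≥ 69 — meets.
  Stage II.2 carried; the final stage is satisfied.
All stages carried — the contractor prevails on this issue.
— Issue III —
Stage III.1 — burden on contractor; standard: a substantially-more-likely showing (weight is at least 70).
    (f): 74 − 4 = 70 ≥ 70 [met]
  All elements met. The burden passes to the agency.
Stage III.2 — burden on agency; standard: a preponderance (weight exceeds 50).
    (g): 50 ≤ 50 [not met]
  Not every element is met, so the agency fails to carry Stage III.2.
So the contractor prevails on this issue.
Per-issue: Issue I → contractor; Issue II → contractor; Issue III → contractor. The contractor must prevail on every issue; overall, the contractor prevails.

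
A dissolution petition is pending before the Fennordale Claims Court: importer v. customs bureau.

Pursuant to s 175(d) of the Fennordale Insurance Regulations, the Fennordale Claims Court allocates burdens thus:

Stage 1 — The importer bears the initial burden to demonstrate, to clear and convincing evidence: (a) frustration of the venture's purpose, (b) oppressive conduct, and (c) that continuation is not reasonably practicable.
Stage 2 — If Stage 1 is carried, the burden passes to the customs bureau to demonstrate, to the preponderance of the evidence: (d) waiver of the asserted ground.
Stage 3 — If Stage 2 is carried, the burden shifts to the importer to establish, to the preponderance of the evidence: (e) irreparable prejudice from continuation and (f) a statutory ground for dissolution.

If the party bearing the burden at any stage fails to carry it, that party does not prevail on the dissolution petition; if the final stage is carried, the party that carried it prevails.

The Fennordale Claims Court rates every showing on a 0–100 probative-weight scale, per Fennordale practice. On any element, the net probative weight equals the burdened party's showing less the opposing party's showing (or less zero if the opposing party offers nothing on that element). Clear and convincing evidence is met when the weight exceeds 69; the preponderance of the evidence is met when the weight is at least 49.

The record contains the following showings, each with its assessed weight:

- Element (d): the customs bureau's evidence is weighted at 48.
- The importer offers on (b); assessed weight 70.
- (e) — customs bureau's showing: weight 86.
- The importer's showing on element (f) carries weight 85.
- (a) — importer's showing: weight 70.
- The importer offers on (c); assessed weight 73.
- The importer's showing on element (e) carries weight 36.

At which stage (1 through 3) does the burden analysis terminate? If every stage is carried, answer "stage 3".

Stage 1 (importer, clear and convincing evidence, weight exceeds 69): (a) 70 > 69 — meets; (b) 70 > 69 — meets; (c) 73 > 69 — meets.
  All elements met. The burden passes to the customs bureau.
Stage 2 (customs bureau, the preponderance of the evidence, weight is at least 49): (d) 48 < 49 — fails.
  Stage 2 not carried; the customs bureau fails its burden.
The importer prevails.

stage 2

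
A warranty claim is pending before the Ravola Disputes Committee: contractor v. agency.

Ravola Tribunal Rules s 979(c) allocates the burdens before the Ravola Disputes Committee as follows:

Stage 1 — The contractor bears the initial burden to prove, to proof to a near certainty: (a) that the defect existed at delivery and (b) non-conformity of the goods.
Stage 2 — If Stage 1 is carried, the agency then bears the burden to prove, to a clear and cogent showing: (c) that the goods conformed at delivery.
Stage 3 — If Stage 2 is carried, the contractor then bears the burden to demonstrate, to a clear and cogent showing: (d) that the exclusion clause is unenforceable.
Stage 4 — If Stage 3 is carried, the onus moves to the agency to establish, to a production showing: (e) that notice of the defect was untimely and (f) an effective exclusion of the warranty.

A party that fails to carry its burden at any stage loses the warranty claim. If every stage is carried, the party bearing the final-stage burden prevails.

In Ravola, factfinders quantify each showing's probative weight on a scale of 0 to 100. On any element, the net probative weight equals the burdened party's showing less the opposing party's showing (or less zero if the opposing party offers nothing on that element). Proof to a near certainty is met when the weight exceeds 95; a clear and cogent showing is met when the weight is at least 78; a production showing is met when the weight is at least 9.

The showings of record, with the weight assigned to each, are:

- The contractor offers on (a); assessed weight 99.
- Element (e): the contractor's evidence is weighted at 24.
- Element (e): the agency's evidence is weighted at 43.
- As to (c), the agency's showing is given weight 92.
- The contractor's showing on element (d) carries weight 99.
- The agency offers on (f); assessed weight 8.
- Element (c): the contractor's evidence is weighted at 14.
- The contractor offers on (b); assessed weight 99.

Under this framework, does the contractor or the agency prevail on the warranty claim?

contractor

Stage 1 — burden on contractor; standard: proof to a near certainty (weight exceeds 95).
    (a): 99 > 95 [met]
    (b): 99 > 95 [met]
  All elements met. The burden passes to the agency.
Stage 2 — burden on agency; standard: a clear and cogent showing (weight is at least 78).
    (c): 92 − 14 = 78 ≥ 78 [met]
  Stage 2 is satisfied; the onus moves to the contractor.
Stage 3 — burden on contractor; standard: a clear and cogent showing (weight is at least 78).
    (d): 99 ≥ 78 [met]
  All elements met. The burden passes to the agency.
Stage 4 — burden on agency; standard: a production showing (weight is at least 9).
    (e): 43 − 24 = 19 ≥ 9 [met]
    (f): 8 < 9 [not met]
  The agency does not carry Stage 4.
So the contractor prevails.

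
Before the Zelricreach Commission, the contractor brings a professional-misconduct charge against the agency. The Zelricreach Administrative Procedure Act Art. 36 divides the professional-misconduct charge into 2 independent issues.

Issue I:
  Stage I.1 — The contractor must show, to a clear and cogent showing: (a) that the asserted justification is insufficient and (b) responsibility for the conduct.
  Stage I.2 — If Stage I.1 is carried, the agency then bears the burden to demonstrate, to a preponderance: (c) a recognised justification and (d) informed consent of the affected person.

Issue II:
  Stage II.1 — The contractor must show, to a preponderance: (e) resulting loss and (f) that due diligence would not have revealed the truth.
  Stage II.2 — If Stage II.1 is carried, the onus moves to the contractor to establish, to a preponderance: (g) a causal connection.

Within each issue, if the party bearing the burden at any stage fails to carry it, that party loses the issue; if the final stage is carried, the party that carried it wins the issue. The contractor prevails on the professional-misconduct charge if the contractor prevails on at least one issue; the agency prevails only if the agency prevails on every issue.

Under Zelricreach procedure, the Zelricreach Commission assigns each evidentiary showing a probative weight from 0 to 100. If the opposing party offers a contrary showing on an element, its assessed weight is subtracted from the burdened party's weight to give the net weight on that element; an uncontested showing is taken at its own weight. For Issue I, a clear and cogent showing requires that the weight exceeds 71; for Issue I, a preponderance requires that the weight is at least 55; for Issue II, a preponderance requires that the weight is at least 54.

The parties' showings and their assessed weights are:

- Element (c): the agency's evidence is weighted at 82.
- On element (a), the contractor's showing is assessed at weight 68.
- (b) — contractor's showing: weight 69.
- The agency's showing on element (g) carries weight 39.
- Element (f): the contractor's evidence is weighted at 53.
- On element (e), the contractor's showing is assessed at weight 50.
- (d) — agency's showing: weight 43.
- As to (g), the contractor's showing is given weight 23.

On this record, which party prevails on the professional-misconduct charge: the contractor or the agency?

— Issue I —
At Stage I.1 the contractor must meet a clear and cogent showing (weight exceeds 71): on (a) the weight is 68, which does not exceed 71, so (a) does not meet the standard; on (b) the weight is 69, ≤ 71, so (b) does not meet the standard.
  The contractor does not carry Stage I.1.
The analysis ends at Stage I.1; the agency prevails on this issue.
— Issue II —
At Stage II.1 the contractor must meet a preponderance (weight is at least 54): on (e) the weight is 50, which does not reach 54, so (e) does not meet the standard; on (f) the weight is 53, which does not reach 54, so (f) does not meet the standard.
  Stage II.1 not carried; the contractor fails its burden.
So the agency prevails on this issue.
Per-issue: Issue I → agency; Issue II → agency. The contractor must prevail on at least one issue; overall, the agency prevails.

agency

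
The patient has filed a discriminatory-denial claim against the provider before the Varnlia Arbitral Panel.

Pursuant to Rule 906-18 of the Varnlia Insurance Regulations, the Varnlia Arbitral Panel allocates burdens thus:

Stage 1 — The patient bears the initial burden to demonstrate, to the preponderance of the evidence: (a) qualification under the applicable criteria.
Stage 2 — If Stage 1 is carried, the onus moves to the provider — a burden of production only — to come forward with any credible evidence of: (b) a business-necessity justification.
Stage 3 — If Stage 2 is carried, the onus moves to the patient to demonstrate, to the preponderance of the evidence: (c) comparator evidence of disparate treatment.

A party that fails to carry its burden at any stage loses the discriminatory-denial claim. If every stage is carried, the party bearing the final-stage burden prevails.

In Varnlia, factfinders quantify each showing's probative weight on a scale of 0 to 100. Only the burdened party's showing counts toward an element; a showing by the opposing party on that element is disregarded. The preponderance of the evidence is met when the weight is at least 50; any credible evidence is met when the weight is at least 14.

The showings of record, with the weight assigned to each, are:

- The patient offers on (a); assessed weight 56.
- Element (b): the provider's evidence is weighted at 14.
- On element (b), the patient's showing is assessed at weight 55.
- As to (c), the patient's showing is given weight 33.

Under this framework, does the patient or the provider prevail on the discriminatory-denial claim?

Stage 1 (patient, the preponderance of the evidence, weight is at least 50): (a) 56 ≥ 50 — meets.
  Stage 1 carried; the burden shifts to the provider.
Stage 2 (provider, any credible evidence, weight is at least 14): (b) 14 (patient's 55 disregarded) ≥ 14 — meets.
  The provider carries Stage 2; the patient now bears the burden.
Stage 3 (patient, the preponderance of the evidence, weight is at least 50): (c) 33 < 50 — fails.
  Not every element is met, so the patient fails to carry Stage 3.
So the provider prevails.

provider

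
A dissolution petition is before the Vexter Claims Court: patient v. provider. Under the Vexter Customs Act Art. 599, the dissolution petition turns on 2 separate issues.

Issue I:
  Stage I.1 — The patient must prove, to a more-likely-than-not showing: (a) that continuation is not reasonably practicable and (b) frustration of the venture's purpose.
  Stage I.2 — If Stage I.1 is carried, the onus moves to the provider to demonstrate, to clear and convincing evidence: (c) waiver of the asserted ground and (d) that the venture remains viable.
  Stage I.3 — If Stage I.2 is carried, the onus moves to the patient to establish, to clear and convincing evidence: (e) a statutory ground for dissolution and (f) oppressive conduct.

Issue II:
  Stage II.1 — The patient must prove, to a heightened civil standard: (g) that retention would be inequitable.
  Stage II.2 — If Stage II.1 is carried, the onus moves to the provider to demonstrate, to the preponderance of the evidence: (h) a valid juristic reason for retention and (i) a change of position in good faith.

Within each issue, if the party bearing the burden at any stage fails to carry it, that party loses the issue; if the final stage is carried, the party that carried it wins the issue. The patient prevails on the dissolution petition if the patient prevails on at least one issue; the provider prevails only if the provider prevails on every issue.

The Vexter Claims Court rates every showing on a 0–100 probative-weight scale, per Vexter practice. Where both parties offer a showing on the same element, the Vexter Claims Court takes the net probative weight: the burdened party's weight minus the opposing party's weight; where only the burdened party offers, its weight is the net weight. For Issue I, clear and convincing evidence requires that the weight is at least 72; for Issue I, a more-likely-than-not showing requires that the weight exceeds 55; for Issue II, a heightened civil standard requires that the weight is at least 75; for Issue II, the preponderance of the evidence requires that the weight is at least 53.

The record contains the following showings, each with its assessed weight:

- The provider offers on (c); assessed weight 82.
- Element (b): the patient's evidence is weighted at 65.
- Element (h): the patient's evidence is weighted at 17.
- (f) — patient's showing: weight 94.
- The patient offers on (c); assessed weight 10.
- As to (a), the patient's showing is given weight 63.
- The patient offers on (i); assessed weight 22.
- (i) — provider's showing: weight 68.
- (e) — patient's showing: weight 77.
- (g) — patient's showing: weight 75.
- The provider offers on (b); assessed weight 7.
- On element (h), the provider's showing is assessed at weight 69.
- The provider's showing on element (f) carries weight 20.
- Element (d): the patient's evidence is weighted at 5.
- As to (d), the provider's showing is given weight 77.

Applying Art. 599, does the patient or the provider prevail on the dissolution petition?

patient

— Issue I —
Stage I.1 (patient, a more-likely-than-not showing, weight exceeds 55): (a) 63 > 55 — meets; (b) net 65−7=58 > 55 — meets.
  Stage I.1 carried; the burden shifts to the provider.
Stage I.2 (provider, clear and convincing evidence, weight is at least 72): (c) net 82−10=72 ≥ 72 — meets; (d) net 77−5=72 ≥ 72 — meets.
  Stage I.2 carried; the burden shifts to the patient.
Stage I.3 (patient, clear and convincing evidence, weight is at least 72): (e) 77 ≥ 72 — meets; (f) net 94−20=74 ≥ 72 — meets.
  All elements met at the final stage.
All stages carried — the patient prevails on this issue.
— Issue II —
At Stage II.1 the patient must meet a heightened civil standard (weight is at least 75): on (g) the weight is 75, ≥ 75, so (g) meets the standard.
  Stage II.1 carried; the burden shifts to the provider.
At Stage II.2 the provider must meet the preponderance of the evidence (weight is at least 53): on (h) the weight is 69 less the opposing 17 gives net 52, < 53, so (h) does not meet the standard; on (i) the weight is 68 less the opposing 22 gives net 46, which does not reach 53, so (i) does not meet the standard.
  Not every element is met, so the provider fails to carry Stage II.2.
The analysis ends at Stage II.2; the patient prevails on this issue.
Per-issue: Issue I → patient; Issue II → patient. The patient must prevail on at least one issue; overall, the patient prevails.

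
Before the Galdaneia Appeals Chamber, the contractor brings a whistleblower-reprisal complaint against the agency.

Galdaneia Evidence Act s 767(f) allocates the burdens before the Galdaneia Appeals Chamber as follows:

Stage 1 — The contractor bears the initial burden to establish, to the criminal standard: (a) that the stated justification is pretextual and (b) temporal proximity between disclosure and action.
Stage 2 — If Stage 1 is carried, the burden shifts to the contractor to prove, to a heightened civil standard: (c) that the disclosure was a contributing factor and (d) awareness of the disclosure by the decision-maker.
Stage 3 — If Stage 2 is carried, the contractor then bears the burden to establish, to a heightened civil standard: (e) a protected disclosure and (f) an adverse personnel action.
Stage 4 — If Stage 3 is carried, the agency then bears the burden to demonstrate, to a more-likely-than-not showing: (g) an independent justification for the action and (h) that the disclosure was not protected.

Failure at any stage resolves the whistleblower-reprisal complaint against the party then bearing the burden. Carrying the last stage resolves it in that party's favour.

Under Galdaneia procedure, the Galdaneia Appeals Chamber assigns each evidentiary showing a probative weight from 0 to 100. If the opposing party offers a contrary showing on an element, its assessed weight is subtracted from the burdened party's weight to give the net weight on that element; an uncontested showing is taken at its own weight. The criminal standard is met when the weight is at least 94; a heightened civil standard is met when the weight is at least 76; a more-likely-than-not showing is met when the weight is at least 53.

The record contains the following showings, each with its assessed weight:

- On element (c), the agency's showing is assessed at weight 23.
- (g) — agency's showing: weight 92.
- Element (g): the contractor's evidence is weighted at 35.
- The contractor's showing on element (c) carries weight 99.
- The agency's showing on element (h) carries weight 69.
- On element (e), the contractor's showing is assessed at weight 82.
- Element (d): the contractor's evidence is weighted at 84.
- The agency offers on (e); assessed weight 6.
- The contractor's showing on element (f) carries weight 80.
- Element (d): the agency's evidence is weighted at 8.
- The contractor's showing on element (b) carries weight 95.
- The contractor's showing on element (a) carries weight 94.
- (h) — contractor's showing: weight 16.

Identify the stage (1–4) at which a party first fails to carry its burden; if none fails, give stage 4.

stage 4

Stage 1 (contractor, the criminal standard, weight is at least 94): (a) 94 ≥ 94 — meets; (b) 95 ≥ 94 — meets.
  All elements met. The contractor retains the burden for Stage 2.
Stage 2 (contractor, a heightened civil standard, weight is at least 76): (c) net 99−23=76 ≥ 76 — meets; (d) net 84−8=76 ≥ 76 — meets.
  Stage 2 is satisfied; the contractor continues to bear the burden.
Stage 3 (contractor, a heightened civil standard, weight is at least 76): (e) net 82−6=76 ≥ 76 — meets; (f) 80 ≥ 76 — meets.
  All elements met. The burden passes to the agency.
Stage 4 (agency, a more-likely-than-not showing, weight is at least 53): (g) net 92−35=57 ≥ 53 — meets; (h) net 69−16=53 ≥ 53 — meets.
  All elements met at the final stage.
With every stage satisfied, the agency prevails.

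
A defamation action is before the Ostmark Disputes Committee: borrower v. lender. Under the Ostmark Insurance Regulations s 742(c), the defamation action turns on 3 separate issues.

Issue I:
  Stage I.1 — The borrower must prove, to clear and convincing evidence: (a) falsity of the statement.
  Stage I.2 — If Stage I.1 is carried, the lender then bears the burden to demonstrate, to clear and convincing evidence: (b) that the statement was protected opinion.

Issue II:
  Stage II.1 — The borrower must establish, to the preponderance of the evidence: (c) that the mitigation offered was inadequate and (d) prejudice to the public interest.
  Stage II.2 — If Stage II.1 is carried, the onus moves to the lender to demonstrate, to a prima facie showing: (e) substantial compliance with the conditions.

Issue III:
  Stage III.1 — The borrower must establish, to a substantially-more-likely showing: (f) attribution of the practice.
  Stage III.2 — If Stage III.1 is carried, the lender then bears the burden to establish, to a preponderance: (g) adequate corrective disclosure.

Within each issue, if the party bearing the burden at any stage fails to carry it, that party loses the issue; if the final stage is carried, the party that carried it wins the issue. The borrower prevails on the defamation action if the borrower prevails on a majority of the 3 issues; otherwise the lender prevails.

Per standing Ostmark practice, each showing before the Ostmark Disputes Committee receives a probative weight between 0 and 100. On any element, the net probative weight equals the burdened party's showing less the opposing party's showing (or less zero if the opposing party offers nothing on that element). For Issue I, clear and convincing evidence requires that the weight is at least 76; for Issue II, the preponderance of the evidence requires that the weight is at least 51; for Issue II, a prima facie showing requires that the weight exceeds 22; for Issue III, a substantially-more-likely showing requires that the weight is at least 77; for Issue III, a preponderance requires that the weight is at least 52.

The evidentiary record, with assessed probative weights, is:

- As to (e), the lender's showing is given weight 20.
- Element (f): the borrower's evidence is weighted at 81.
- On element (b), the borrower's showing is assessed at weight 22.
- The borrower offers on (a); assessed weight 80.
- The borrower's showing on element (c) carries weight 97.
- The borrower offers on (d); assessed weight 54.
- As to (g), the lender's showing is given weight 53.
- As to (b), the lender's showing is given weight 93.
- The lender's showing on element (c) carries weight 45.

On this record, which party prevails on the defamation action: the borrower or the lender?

— Issue I —
Stage I.1 — burden on borrower; standard: clear and convincing evidence (weight is at least 76).
    (a): 80 ≥ 76 [met]
  Stage I.1 is satisfied; the onus moves to the lender.
Stage I.2 — burden on lender; standard: clear and convincing evidence (weight is at least 76).
    (b): 93 − 22 = 71 < 76 [not met]
  Not every element is met, so the lender fails to carry Stage I.2.
The borrower prevails on this issue.
— Issue II —
Stage II.1 (borrower, the preponderance of the evidence, weight is at least 51): (c) net 97−45=52 ≥ 51 — meets; (d) 54 ≥ 51 — meets.
  Stage II.1 carried; the burden shifts to the lender.
Stage II.2 (lender, a prima facie showing, weight exceeds 22): (e) 20 ≤ 22 — fails.
  The lender does not carry Stage II.2.
The borrower prevails on this issue.
— Issue III —
Stage III.1 (borrower, a substantially-more-likely showing, weight is at least 77): (f) 81 ≥ 77 — meets.
  The borrower carries Stage III.1; the lender now bears the burden.
Stage III.2 (lender, a preponderance, weight is at least 52): (g) 53 ≥ 52 — meets.
  The lender carries the last stage.
With every stage satisfied, the lender prevails on this issue.
Per-issue: Issue I → borrower; Issue II → borrower; Issue III → lender. The borrower must prevail on a majority of issues; overall, the borrower prevails.

borrower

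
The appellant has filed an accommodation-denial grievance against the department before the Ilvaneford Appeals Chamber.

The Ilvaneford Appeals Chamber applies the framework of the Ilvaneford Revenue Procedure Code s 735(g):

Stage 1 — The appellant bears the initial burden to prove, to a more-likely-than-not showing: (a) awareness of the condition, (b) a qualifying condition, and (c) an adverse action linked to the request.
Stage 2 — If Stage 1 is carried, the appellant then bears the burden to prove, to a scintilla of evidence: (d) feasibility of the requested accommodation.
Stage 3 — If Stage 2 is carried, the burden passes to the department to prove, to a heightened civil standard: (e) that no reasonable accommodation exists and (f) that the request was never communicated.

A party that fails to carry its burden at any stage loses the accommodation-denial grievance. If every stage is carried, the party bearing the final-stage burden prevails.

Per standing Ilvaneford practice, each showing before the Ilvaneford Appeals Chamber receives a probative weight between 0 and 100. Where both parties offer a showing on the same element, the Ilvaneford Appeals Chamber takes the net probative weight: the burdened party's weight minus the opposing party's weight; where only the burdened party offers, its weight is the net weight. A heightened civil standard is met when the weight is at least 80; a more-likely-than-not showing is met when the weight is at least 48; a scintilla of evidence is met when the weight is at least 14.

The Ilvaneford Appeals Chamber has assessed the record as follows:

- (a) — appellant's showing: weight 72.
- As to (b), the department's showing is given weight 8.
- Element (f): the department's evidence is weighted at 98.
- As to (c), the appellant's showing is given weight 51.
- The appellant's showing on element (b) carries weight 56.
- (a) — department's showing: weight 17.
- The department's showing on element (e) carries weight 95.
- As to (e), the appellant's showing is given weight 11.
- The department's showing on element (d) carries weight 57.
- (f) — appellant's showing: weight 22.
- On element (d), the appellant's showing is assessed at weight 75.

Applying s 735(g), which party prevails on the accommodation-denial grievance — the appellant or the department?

appellant

At Stage 1 the appellant must meet a more-likely-than-not showing (weight is at least 48): on (a) the weight is 72 less the opposing 17 gives net 55, ≥ 48, so (a) meets the standard; on (b) the weight is 56 less the opposing 8 gives net 48, which does reach 48, so (b) meets the standard; on (c) the weight is 51, ≥ 48, so (c) meets the standard.
  All elements met. The appellant retains the burden for Stage 2.
At Stage 2 the appellant must meet a scintilla of evidence (weight is at least 14): on (d) the weight is 75 less the opposing 57 gives net 18, which does reach 14, so (d) meets the standard.
  Stage 2 carried; the burden shifts to the department.
At Stage 3 the department must meet a heightened civil standard (weight is at least 80): on (e) the weight is 95 less the opposing 11 gives net 84, ≥ 80, so (e) meets the standard; on (f) the weight is 98 less the opposing 22 gives net 76, which does not reach 80, so (f) does not meet the standard.
  Stage 3 not carried; the department fails its burden.
The appellant prevails.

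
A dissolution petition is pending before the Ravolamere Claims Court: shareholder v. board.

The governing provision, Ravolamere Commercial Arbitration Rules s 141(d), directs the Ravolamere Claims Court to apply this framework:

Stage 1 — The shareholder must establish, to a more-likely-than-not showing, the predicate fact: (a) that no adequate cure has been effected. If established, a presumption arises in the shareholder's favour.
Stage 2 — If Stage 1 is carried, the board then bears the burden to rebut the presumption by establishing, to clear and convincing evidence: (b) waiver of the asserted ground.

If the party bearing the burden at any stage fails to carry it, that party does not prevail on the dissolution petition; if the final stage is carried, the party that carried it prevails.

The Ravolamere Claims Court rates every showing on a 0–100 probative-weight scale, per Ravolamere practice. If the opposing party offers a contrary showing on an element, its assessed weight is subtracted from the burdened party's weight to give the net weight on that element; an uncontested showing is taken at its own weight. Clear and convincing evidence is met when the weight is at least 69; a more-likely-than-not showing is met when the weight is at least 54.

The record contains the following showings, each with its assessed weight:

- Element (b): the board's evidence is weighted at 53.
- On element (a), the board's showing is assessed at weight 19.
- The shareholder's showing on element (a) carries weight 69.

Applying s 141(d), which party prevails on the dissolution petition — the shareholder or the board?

Stage 1 — burden on shareholder; standard: a more-likely-than-not showing (weight is at least 54).
    (a): 69 − 19 = 50 < 54 [not met]
  The shareholder does not carry Stage 1.
So the board prevails.

board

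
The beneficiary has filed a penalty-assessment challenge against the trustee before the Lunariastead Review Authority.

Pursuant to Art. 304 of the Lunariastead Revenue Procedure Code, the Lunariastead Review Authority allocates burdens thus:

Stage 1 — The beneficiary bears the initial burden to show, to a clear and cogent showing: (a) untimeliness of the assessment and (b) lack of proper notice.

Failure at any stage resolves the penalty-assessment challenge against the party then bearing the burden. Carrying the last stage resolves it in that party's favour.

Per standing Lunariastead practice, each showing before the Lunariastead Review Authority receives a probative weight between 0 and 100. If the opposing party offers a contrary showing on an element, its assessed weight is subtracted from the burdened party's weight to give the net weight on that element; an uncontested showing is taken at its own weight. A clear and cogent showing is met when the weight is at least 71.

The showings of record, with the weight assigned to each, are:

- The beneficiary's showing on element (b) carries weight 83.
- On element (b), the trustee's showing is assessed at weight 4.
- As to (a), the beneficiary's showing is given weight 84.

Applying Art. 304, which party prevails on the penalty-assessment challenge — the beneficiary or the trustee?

beneficiary

Stage 1 — burden on beneficiary; standard: a clear and cogent showing (weight is at least 71).
    (a): 84 ≥ 71 [met]
    (b): 83 − 4 = 79 ≥ 71 [met]
  The beneficiary carries the last stage.
With every stage satisfied, the beneficiary prevails.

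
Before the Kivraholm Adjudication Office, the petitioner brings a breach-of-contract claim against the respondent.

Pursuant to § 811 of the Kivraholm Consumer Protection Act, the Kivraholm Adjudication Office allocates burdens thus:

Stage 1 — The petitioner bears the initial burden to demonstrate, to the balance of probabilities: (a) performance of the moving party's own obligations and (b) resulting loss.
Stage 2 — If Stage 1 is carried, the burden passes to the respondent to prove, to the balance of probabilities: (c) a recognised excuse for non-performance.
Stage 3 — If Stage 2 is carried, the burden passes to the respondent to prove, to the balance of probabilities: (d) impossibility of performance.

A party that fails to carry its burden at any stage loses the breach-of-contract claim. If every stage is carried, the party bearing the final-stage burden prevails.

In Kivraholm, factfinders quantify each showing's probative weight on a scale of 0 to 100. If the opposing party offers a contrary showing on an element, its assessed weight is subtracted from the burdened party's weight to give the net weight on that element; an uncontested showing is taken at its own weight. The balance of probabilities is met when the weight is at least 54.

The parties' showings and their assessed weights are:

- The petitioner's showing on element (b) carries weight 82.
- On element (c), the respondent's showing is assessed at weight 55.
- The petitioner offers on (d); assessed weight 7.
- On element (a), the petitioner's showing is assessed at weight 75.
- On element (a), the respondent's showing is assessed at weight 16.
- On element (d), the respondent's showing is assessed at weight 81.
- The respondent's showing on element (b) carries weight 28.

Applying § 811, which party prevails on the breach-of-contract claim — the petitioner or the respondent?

Stage 1 — burden on petitioner; standard: the balance of probabilities (weight is at least 54).
    (a): 75 − 16 = 59 ≥ 54 [met]
    (b): 82 − 28 = 54 ≥ 54 [met]
  All elements met. The burden passes to the respondent.
Stage 2 — burden on respondent; standard: the balance of probabilities (weight is at least 54).
    (c): 55 ≥ 54 [met]
  All elements met. The respondent retains the burden for Stage 3.
Stage 3 — burden on respondent; standard: the balance of probabilities (weight is at least 54).
    (d): 81 − 7 = 74 ≥ 54 [met]
  Stage 3 carried; the final stage is satisfied.
With every stage satisfied, the respondent prevails.

respondent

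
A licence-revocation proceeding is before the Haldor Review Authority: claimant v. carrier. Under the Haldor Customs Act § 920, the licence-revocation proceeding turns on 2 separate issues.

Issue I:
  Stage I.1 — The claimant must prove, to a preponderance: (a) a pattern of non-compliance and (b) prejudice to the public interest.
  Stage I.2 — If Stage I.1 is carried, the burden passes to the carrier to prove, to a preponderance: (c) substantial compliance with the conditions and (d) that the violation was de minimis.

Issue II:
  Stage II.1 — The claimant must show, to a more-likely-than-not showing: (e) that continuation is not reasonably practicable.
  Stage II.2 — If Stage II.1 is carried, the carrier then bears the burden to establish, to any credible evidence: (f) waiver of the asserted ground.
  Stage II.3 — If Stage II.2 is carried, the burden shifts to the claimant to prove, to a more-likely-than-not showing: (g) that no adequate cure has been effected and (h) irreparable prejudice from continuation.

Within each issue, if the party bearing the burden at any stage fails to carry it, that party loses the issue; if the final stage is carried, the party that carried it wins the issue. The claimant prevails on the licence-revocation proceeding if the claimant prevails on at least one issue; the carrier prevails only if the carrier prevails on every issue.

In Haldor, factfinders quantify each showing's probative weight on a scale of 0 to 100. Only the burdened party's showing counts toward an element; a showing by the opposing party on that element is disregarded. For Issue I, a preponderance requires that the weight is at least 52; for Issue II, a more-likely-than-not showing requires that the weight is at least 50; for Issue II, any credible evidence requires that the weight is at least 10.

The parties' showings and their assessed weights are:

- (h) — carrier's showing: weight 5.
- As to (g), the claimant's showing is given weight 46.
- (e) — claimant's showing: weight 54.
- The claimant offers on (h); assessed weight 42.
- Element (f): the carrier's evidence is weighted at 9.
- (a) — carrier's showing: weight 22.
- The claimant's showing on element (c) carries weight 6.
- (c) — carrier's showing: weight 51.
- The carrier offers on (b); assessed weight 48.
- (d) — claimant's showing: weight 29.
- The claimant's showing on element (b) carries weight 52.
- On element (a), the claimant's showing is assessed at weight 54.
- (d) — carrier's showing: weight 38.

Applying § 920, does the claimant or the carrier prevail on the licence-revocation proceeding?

claimant

— Issue I —
At Stage I.1 the claimant must meet a preponderance (weight is at least 52): on (a) the weight is 54 (the carrier's 22 is given no effect), which does reach 52, so (a) meets the standard; on (b) the weight is 52 (the carrier's 48 is given no effect), ≥ 52, so (b) meets the standard.
  Stage I.1 is satisfied; the onus moves to the carrier.
At Stage I.2 the carrier must meet a preponderance (weight is at least 52): on (c) the weight is 51 (the claimant's 6 is given no effect), which does not reach 52, so (c) does not meet the standard; on (d) the weight is 38 (the claimant's 29 is given no effect), which does not reach 52, so (d) does not meet the standard.
  The carrier does not carry Stage I.2.
The claimant prevails on this issue.
— Issue II —
At Stage II.1 the claimant must meet a more-likely-than-not showing (weight is at least 50): on (e) the weight is 54, ≥ 50, so (e) meets the standard.
  Stage II.1 carried; the burden shifts to the carrier.
At Stage II.2 the carrier must meet any credible evidence (weight is at least 10): on (f) the weight is 9, which does not reach 10, so (f) does not meet the standard.
  The carrier does not carry Stage II.2.
The analysis ends at Stage II.2; the claimant prevails on this issue.
Per-issue: Issue I → claimant; Issue II → claimant. The claimant must prevail on at least one issue; overall, the claimant prevails.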